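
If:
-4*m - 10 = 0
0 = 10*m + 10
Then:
No Solution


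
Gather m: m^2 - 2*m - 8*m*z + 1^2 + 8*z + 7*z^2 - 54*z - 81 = m^2 + m*(-8*z - 2) + 7*z^2 - 46*z - 80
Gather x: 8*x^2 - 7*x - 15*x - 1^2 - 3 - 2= 8*x^2 - 22*x - 6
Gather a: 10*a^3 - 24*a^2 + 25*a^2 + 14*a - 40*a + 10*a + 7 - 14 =10*a^3 + a^2 - 16*a - 7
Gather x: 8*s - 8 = 8*s - 8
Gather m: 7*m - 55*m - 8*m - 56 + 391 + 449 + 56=840 - 56*m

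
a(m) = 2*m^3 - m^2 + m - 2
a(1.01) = 0.05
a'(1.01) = 5.10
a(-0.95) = -5.57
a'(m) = 6*m^2 - 2*m + 1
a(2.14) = 15.16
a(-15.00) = -6992.00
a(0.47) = -1.54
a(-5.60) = -390.19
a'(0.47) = 1.39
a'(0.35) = 1.04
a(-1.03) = -6.28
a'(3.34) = 61.25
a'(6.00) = 205.00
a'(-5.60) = 200.36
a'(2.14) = 24.20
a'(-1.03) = 9.43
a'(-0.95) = 8.32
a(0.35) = -1.69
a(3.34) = 64.70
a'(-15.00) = 1381.00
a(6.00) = 400.00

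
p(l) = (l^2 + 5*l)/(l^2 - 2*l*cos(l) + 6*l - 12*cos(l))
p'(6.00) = 0.09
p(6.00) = 1.35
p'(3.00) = 0.05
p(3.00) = 0.54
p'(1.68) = -0.74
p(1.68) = 0.77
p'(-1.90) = -1.33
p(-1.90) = 1.15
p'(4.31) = 0.31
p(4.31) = 0.76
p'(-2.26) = -1.50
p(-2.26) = 1.68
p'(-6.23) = 14.21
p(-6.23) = 4.05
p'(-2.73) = -0.02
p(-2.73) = 2.11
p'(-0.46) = -0.35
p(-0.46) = 0.17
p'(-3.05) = 1.18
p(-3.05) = 1.90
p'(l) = (2*l + 5)/(l^2 - 2*l*cos(l) + 6*l - 12*cos(l)) + (l^2 + 5*l)*(-2*l*sin(l) - 2*l - 12*sin(l) + 2*cos(l) - 6)/(l^2 - 2*l*cos(l) + 6*l - 12*cos(l))^2 = (-2*l*(l + 5)*(l*sin(l) + l + 6*sin(l) - cos(l) + 3) + (2*l + 5)*(l^2 - 2*l*cos(l) + 6*l - 12*cos(l)))/((l + 6)^2*(l - 2*cos(l))^2)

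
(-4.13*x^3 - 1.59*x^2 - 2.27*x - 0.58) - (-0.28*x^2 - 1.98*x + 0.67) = -4.13*x^3 - 1.31*x^2 - 0.29*x - 1.25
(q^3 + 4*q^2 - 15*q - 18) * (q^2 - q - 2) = q^5 + 3*q^4 - 21*q^3 - 11*q^2 + 48*q + 36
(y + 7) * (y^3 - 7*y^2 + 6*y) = y^4 - 43*y^2 + 42*y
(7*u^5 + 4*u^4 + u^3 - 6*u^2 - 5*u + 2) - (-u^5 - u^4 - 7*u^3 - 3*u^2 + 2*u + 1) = 8*u^5 + 5*u^4 + 8*u^3 - 3*u^2 - 7*u + 1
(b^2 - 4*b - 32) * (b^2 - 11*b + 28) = b^4 - 15*b^3 + 40*b^2 + 240*b - 896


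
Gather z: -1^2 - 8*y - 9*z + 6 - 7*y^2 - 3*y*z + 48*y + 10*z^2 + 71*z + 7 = -7*y^2 + 40*y + 10*z^2 + z*(62 - 3*y) + 12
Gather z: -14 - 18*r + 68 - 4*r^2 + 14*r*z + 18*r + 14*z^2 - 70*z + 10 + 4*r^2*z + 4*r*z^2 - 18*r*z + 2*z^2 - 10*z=-4*r^2 + z^2*(4*r + 16) + z*(4*r^2 - 4*r - 80) + 64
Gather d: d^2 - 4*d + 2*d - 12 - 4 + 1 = d^2 - 2*d - 15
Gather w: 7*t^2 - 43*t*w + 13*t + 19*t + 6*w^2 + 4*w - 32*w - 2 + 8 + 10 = 7*t^2 + 32*t + 6*w^2 + w*(-43*t - 28) + 16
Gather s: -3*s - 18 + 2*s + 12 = -s - 6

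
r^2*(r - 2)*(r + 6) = r^4 + 4*r^3 - 12*r^2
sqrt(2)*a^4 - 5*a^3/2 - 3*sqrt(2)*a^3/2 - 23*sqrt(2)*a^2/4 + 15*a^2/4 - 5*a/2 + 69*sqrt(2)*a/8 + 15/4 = (a - 3/2)*(a - 5*sqrt(2)/2)*(a + sqrt(2))*(sqrt(2)*a + 1/2)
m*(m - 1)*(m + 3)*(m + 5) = m^4 + 7*m^3 + 7*m^2 - 15*m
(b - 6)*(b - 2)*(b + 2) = b^3 - 6*b^2 - 4*b + 24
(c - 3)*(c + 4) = c^2 + c - 12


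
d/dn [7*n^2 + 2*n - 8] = 14*n + 2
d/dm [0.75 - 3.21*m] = -3.21000000000000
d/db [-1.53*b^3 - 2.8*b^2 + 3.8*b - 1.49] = -4.59*b^2 - 5.6*b + 3.8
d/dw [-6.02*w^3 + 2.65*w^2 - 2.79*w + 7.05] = -18.06*w^2 + 5.3*w - 2.79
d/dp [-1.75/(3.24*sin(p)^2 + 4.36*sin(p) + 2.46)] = (11.34*sin(p) + 7.63)*cos(p)/(3.24*sin(p)^2 + 4.36*sin(p) + 2.46)^2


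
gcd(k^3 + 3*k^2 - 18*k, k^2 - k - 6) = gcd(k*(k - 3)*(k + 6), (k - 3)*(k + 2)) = k - 3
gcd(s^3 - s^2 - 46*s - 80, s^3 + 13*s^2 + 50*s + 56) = s + 2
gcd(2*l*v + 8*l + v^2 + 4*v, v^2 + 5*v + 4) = v + 4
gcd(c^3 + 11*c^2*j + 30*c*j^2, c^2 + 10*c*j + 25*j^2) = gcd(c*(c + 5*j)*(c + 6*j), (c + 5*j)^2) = c + 5*j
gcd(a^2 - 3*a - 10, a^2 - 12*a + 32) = 1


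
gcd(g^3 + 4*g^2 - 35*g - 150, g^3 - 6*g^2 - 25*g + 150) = g^2 - g - 30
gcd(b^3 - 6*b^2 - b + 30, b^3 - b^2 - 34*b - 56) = b + 2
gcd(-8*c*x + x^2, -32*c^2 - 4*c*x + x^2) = -8*c + x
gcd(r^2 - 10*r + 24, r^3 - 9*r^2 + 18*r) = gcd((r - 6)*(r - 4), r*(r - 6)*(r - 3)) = r - 6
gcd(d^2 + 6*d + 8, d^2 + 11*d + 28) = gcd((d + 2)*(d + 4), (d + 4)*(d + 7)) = d + 4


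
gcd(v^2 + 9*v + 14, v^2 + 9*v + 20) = 1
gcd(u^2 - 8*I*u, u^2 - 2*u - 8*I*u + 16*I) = u - 8*I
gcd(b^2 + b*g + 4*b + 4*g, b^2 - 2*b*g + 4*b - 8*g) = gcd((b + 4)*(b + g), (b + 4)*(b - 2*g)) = b + 4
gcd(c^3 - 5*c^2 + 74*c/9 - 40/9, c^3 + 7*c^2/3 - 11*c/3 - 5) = c - 5/3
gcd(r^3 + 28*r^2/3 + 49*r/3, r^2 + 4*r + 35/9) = r + 7/3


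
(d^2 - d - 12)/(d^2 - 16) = (d + 3)/(d + 4)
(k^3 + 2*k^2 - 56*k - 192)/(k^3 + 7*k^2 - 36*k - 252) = (k^2 - 4*k - 32)/(k^2 + k - 42)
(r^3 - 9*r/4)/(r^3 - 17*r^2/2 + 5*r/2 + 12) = r*(2*r + 3)/(2*(r^2 - 7*r - 8))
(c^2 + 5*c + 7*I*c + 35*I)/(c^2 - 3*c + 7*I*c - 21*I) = (c + 5)/(c - 3)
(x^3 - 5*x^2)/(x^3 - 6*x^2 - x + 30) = x^2/(x^2 - x - 6)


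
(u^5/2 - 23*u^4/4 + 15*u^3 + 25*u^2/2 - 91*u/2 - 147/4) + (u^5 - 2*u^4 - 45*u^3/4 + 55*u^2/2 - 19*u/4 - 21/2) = 3*u^5/2 - 31*u^4/4 + 15*u^3/4 + 40*u^2 - 201*u/4 - 189/4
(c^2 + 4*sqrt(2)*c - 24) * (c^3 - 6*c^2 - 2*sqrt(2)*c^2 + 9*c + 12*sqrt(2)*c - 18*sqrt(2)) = c^5 - 6*c^4 + 2*sqrt(2)*c^4 - 31*c^3 - 12*sqrt(2)*c^3 + 66*sqrt(2)*c^2 + 240*c^2 - 288*sqrt(2)*c - 360*c + 432*sqrt(2)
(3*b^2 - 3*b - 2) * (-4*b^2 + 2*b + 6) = -12*b^4 + 18*b^3 + 20*b^2 - 22*b - 12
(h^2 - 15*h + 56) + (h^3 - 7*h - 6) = h^3 + h^2 - 22*h + 50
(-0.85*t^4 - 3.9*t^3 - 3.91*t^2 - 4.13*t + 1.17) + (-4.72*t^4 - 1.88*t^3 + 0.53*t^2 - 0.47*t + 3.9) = -5.57*t^4 - 5.78*t^3 - 3.38*t^2 - 4.6*t + 5.07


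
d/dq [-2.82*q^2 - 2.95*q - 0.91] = -5.64*q - 2.95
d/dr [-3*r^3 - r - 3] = -9*r^2 - 1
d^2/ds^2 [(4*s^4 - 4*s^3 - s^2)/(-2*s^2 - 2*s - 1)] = 2*(-16*s^6 - 48*s^5 - 72*s^4 - 60*s^3 - 6*s^2 + 12*s + 1)/(8*s^6 + 24*s^5 + 36*s^4 + 32*s^3 + 18*s^2 + 6*s + 1)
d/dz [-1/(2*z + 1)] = 2/(2*z + 1)^2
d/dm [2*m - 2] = 2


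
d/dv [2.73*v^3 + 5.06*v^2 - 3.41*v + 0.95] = 8.19*v^2 + 10.12*v - 3.41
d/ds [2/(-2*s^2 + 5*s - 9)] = 2*(4*s - 5)/(2*s^2 - 5*s + 9)^2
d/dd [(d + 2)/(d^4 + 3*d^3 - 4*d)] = (-3*d^2 - 2*d + 2)/(d^2*(d^4 + 2*d^3 - 3*d^2 - 4*d + 4))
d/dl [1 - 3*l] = -3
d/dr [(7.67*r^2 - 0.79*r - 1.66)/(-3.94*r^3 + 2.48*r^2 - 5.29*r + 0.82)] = (30.2198*r^4 - 6.2252*r^3 - 58.2363*r^2 + 20.8124*r - 9.4292)/(15.5236*r^6 - 19.5424*r^5 + 47.8356*r^4 - 32.7*r^3 + 32.0513*r^2 - 8.6756*r + 0.6724)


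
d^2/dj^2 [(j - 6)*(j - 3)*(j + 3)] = 6*j - 12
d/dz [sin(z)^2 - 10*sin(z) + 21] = 2*(sin(z) - 5)*cos(z)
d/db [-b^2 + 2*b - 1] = 2 - 2*b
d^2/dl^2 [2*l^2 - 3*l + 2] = 4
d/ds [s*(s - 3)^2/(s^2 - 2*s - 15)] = (s - 3)*(-2*s*(s - 3)*(s - 1) + 3*(1 - s)*(-s^2 + 2*s + 15))/(-s^2 + 2*s + 15)^2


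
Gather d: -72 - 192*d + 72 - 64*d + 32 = 32 - 256*d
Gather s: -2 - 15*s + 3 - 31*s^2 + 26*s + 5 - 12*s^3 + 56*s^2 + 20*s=-12*s^3 + 25*s^2 + 31*s + 6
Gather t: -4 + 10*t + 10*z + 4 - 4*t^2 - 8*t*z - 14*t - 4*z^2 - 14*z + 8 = -4*t^2 + t*(-8*z - 4) - 4*z^2 - 4*z + 8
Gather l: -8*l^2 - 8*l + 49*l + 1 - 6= -8*l^2 + 41*l - 5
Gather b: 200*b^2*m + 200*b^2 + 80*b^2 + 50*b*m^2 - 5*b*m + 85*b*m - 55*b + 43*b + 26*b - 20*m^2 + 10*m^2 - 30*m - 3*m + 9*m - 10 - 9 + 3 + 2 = b^2*(200*m + 280) + b*(50*m^2 + 80*m + 14) - 10*m^2 - 24*m - 14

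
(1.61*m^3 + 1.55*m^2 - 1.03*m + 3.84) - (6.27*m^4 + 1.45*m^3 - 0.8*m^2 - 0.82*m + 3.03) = -6.27*m^4 + 0.16*m^3 + 2.35*m^2 - 0.21*m + 0.81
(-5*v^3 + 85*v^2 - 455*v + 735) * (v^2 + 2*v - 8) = -5*v^5 + 75*v^4 - 245*v^3 - 855*v^2 + 5110*v - 5880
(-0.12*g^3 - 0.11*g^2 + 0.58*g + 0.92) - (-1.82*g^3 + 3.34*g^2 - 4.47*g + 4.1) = 1.7*g^3 - 3.45*g^2 + 5.05*g - 3.18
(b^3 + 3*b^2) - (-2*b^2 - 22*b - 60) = b^3 + 5*b^2 + 22*b + 60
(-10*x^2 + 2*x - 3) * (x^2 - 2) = -10*x^4 + 2*x^3 + 17*x^2 - 4*x + 6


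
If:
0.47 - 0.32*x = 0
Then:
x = 1.47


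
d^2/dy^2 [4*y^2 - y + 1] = 8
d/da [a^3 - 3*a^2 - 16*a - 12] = 3*a^2 - 6*a - 16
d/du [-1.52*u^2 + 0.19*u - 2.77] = 0.19 - 3.04*u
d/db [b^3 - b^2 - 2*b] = 3*b^2 - 2*b - 2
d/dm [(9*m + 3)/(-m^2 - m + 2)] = 3*(3*m^2 + 2*m + 7)/(m^4 + 2*m^3 - 3*m^2 - 4*m + 4)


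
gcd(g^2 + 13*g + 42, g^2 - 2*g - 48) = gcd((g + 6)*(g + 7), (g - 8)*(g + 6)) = g + 6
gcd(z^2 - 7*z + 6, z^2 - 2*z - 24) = z - 6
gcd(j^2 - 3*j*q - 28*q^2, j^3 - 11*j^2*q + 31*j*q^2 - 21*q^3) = -j + 7*q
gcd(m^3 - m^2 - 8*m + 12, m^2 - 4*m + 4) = m^2 - 4*m + 4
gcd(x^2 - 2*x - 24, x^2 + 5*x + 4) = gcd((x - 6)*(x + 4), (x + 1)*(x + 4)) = x + 4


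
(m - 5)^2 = m^2 - 10*m + 25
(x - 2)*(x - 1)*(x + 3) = x^3 - 7*x + 6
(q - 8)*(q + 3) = q^2 - 5*q - 24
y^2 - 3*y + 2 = (y - 2)*(y - 1)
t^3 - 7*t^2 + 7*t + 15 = (t - 5)*(t - 3)*(t + 1)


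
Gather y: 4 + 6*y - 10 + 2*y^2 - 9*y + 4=2*y^2 - 3*y - 2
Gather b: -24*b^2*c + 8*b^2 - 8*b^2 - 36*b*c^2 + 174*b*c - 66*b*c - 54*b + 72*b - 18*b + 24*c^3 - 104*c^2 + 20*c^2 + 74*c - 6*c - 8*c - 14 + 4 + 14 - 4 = -24*b^2*c + b*(-36*c^2 + 108*c) + 24*c^3 - 84*c^2 + 60*c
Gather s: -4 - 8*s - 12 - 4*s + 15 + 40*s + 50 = 28*s + 49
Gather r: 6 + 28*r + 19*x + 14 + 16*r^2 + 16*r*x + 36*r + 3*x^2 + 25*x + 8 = 16*r^2 + r*(16*x + 64) + 3*x^2 + 44*x + 28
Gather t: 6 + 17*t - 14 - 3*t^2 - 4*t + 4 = -3*t^2 + 13*t - 4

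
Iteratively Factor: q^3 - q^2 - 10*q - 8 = (q + 2)*(q^2 - 3*q - 4) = (q - 4)*(q + 2)*(q + 1)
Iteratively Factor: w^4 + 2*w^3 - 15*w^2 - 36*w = (w + 3)*(w^3 - w^2 - 12*w) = w*(w + 3)*(w^2 - w - 12) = w*(w + 3)^2*(w - 4)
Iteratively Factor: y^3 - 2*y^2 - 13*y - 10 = (y + 2)*(y^2 - 4*y - 5) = (y - 5)*(y + 2)*(y + 1)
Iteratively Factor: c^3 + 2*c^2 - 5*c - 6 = (c - 2)*(c^2 + 4*c + 3) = (c - 2)*(c + 3)*(c + 1)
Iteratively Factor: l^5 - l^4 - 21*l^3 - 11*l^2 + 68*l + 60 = (l - 5)*(l^4 + 4*l^3 - l^2 - 16*l - 12) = (l - 5)*(l - 2)*(l^3 + 6*l^2 + 11*l + 6) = (l - 5)*(l - 2)*(l + 2)*(l^2 + 4*l + 3) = (l - 5)*(l - 2)*(l + 1)*(l + 2)*(l + 3)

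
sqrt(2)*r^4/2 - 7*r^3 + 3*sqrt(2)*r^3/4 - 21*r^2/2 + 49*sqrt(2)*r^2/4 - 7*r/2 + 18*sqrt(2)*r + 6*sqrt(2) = (r + 1/2)*(r - 4*sqrt(2))*(r - 3*sqrt(2))*(sqrt(2)*r/2 + sqrt(2)/2)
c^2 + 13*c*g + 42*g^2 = (c + 6*g)*(c + 7*g)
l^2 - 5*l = l*(l - 5)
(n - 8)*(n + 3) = n^2 - 5*n - 24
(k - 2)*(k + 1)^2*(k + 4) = k^4 + 4*k^3 - 3*k^2 - 14*k - 8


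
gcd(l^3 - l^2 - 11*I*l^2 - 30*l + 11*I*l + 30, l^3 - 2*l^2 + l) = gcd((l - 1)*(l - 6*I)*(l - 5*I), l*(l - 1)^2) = l - 1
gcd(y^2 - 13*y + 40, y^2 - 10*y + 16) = y - 8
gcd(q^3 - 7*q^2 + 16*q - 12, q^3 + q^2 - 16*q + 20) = q^2 - 4*q + 4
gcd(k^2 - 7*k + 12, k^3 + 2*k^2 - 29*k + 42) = k - 3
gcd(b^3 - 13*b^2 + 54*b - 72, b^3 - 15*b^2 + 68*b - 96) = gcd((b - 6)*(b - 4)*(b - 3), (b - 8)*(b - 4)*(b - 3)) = b^2 - 7*b + 12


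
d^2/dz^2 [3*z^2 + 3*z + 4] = 6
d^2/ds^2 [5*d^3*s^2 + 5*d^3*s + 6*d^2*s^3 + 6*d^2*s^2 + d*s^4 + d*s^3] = 2*d*(5*d^2 + 18*d*s + 6*d + 6*s^2 + 3*s)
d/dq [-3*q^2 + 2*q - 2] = 2 - 6*q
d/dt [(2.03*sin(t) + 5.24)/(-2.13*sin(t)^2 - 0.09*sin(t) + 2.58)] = (4.3239*sin(t)^2 + 22.3224*sin(t) + 5.709)*cos(t)/(4.5369*sin(t)^4 + 0.3834*sin(t)^3 - 10.9827*sin(t)^2 - 0.4644*sin(t) + 6.6564)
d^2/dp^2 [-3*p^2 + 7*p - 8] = -6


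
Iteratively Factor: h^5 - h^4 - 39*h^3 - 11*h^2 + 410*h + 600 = (h + 2)*(h^4 - 3*h^3 - 33*h^2 + 55*h + 300) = (h + 2)*(h + 4)*(h^3 - 7*h^2 - 5*h + 75) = (h - 5)*(h + 2)*(h + 4)*(h^2 - 2*h - 15) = (h - 5)^2*(h + 2)*(h + 4)*(h + 3)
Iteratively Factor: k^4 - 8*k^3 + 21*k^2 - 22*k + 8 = (k - 4)*(k^3 - 4*k^2 + 5*k - 2) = (k - 4)*(k - 1)*(k^2 - 3*k + 2) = (k - 4)*(k - 2)*(k - 1)*(k - 1)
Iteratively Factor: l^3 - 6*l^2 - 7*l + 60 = (l - 5)*(l^2 - l - 12) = (l - 5)*(l - 4)*(l + 3)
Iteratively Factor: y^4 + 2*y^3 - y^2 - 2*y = (y)*(y^3 + 2*y^2 - y - 2) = y*(y - 1)*(y^2 + 3*y + 2) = y*(y - 1)*(y + 1)*(y + 2)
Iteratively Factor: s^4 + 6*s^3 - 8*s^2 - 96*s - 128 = (s + 4)*(s^3 + 2*s^2 - 16*s - 32) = (s + 2)*(s + 4)*(s^2 - 16) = (s - 4)*(s + 2)*(s + 4)*(s + 4)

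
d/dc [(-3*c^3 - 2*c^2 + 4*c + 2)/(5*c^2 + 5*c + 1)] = 3*(-5*c^4 - 10*c^3 - 13*c^2 - 8*c - 2)/(25*c^4 + 50*c^3 + 35*c^2 + 10*c + 1)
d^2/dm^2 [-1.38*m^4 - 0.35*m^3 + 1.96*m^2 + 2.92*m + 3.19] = -16.56*m^2 - 2.1*m + 3.92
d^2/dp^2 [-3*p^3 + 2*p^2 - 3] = 4 - 18*p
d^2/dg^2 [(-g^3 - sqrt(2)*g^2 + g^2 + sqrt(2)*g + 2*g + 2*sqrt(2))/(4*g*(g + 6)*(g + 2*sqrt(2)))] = (sqrt(2)*g^6 + 7*g^6 + 6*g^5 + 39*sqrt(2)*g^5 + 6*sqrt(2)*g^4 + 120*g^4 - 16*g^3 + 140*sqrt(2)*g^3 + 264*sqrt(2)*g^2 + 432*g^2 + 288*sqrt(2)*g + 864*g + 576*sqrt(2))/(2*g^3*(g^6 + 6*sqrt(2)*g^5 + 18*g^5 + 132*g^4 + 108*sqrt(2)*g^4 + 648*g^3 + 664*sqrt(2)*g^3 + 1584*sqrt(2)*g^2 + 2592*g^2 + 1728*sqrt(2)*g + 5184*g + 3456*sqrt(2)))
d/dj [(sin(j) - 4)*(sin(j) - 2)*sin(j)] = (3*sin(j)^2 - 12*sin(j) + 8)*cos(j)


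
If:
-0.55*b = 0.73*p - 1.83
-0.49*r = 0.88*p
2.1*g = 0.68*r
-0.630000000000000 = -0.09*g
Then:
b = 19.30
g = 7.00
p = -12.04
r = 21.62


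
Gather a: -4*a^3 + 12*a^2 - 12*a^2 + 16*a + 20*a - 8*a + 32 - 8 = -4*a^3 + 28*a + 24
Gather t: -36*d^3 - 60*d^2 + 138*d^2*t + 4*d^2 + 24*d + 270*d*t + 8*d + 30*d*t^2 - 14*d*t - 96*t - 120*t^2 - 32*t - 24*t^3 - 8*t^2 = -36*d^3 - 56*d^2 + 32*d - 24*t^3 + t^2*(30*d - 128) + t*(138*d^2 + 256*d - 128)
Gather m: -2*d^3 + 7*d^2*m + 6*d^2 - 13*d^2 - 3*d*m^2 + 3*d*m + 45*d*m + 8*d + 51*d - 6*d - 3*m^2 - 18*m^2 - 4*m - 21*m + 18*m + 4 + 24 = -2*d^3 - 7*d^2 + 53*d + m^2*(-3*d - 21) + m*(7*d^2 + 48*d - 7) + 28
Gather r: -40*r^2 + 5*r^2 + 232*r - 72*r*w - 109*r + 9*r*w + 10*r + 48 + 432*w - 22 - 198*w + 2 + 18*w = -35*r^2 + r*(133 - 63*w) + 252*w + 28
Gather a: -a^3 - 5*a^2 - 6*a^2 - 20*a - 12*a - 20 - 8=-a^3 - 11*a^2 - 32*a - 28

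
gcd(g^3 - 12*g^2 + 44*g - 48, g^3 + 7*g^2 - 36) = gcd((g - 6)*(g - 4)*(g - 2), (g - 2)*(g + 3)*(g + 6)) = g - 2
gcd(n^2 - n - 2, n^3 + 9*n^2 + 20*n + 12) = n + 1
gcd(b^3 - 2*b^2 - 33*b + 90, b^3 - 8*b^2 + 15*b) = b^2 - 8*b + 15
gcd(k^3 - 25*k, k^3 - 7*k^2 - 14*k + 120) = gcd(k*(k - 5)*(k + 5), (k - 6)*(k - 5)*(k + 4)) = k - 5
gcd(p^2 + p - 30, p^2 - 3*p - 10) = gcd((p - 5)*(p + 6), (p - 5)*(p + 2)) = p - 5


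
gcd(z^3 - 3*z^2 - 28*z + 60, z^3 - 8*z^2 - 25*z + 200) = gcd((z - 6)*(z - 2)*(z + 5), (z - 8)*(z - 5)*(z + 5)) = z + 5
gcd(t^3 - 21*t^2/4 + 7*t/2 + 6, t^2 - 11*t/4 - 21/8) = t + 3/4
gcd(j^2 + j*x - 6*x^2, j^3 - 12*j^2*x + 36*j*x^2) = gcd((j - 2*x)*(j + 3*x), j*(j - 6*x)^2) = 1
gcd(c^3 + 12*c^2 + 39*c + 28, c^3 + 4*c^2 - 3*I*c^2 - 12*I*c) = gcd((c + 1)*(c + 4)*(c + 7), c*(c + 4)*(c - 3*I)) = c + 4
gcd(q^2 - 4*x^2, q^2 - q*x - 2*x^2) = -q + 2*x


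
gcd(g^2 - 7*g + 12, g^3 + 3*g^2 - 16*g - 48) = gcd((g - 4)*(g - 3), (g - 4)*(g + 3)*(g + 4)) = g - 4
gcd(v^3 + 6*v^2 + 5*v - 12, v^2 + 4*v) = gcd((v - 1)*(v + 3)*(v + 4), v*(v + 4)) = v + 4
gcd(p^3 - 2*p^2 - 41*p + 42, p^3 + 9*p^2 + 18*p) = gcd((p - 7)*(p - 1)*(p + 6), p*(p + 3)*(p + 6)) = p + 6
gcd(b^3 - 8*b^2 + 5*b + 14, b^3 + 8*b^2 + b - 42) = b - 2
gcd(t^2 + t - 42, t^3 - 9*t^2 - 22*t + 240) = t - 6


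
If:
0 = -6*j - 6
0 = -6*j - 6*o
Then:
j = -1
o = 1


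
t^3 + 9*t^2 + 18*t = t*(t + 3)*(t + 6)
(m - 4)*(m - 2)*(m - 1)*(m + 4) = m^4 - 3*m^3 - 14*m^2 + 48*m - 32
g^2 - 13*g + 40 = (g - 8)*(g - 5)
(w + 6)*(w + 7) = w^2 + 13*w + 42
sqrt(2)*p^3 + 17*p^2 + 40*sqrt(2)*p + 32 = (p + 4*sqrt(2))^2*(sqrt(2)*p + 1)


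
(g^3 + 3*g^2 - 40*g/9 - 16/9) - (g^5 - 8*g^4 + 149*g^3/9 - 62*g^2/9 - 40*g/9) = -g^5 + 8*g^4 - 140*g^3/9 + 89*g^2/9 - 16/9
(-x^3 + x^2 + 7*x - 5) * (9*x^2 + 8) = -9*x^5 + 9*x^4 + 55*x^3 - 37*x^2 + 56*x - 40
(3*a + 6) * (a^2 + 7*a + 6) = 3*a^3 + 27*a^2 + 60*a + 36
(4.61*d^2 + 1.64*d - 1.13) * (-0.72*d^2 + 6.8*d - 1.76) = -3.3192*d^4 + 30.1672*d^3 + 3.852*d^2 - 10.5704*d + 1.9888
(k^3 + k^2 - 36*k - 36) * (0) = 0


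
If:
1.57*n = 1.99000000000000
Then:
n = 1.27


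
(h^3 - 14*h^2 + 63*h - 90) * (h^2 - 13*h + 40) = h^5 - 27*h^4 + 285*h^3 - 1469*h^2 + 3690*h - 3600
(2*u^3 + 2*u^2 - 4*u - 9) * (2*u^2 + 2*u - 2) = 4*u^5 + 8*u^4 - 8*u^3 - 30*u^2 - 10*u + 18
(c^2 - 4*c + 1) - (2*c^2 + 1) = -c^2 - 4*c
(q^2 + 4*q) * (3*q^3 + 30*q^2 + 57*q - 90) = 3*q^5 + 42*q^4 + 177*q^3 + 138*q^2 - 360*q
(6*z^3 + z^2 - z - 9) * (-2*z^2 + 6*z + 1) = -12*z^5 + 34*z^4 + 14*z^3 + 13*z^2 - 55*z - 9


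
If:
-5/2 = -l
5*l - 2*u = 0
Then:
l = 5/2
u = 25/4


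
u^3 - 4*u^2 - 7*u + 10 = (u - 5)*(u - 1)*(u + 2)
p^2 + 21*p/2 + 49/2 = (p + 7/2)*(p + 7)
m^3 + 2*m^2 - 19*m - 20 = (m - 4)*(m + 1)*(m + 5)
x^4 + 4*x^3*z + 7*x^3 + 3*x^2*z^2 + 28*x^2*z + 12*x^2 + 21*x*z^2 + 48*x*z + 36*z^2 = (x + 3)*(x + 4)*(x + z)*(x + 3*z)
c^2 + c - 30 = (c - 5)*(c + 6)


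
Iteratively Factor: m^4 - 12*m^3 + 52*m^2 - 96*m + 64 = (m - 2)*(m^3 - 10*m^2 + 32*m - 32) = (m - 4)*(m - 2)*(m^2 - 6*m + 8) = (m - 4)*(m - 2)^2*(m - 4)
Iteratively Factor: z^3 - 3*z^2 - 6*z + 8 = (z - 4)*(z^2 + z - 2) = (z - 4)*(z + 2)*(z - 1)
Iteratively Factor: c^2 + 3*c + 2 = (c + 1)*(c + 2)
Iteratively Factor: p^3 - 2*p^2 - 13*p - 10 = (p - 5)*(p^2 + 3*p + 2) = (p - 5)*(p + 2)*(p + 1)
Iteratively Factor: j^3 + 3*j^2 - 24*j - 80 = (j + 4)*(j^2 - j - 20) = (j - 5)*(j + 4)*(j + 4)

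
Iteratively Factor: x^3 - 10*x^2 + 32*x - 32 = (x - 4)*(x^2 - 6*x + 8) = (x - 4)^2*(x - 2)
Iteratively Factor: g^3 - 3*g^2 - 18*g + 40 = (g - 5)*(g^2 + 2*g - 8) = (g - 5)*(g + 4)*(g - 2)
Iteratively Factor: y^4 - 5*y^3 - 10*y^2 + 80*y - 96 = (y - 2)*(y^3 - 3*y^2 - 16*y + 48) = (y - 3)*(y - 2)*(y^2 - 16) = (y - 4)*(y - 3)*(y - 2)*(y + 4)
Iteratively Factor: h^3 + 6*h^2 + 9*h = (h + 3)*(h^2 + 3*h) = (h + 3)^2*(h)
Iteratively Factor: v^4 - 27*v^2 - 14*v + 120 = (v - 5)*(v^3 + 5*v^2 - 2*v - 24) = (v - 5)*(v + 3)*(v^2 + 2*v - 8) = (v - 5)*(v + 3)*(v + 4)*(v - 2)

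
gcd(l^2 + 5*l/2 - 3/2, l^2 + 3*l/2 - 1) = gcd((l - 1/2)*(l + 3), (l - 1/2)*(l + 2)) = l - 1/2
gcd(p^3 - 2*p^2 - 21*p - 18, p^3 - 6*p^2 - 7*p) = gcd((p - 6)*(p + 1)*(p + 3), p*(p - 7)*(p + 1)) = p + 1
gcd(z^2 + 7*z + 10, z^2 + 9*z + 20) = z + 5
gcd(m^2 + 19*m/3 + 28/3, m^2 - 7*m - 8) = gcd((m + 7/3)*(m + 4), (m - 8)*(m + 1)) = 1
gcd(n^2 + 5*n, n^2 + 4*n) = n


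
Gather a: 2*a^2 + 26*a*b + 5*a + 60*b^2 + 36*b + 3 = 2*a^2 + a*(26*b + 5) + 60*b^2 + 36*b + 3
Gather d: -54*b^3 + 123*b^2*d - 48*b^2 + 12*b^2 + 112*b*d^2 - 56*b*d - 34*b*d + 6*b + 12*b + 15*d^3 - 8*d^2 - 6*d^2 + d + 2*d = -54*b^3 - 36*b^2 + 18*b + 15*d^3 + d^2*(112*b - 14) + d*(123*b^2 - 90*b + 3)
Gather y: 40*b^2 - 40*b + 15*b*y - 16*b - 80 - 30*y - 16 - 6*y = 40*b^2 - 56*b + y*(15*b - 36) - 96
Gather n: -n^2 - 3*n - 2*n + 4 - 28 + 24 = -n^2 - 5*n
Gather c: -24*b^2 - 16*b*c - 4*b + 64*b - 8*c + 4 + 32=-24*b^2 + 60*b + c*(-16*b - 8) + 36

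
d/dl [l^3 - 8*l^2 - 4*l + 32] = 3*l^2 - 16*l - 4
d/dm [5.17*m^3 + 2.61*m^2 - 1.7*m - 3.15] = 15.51*m^2 + 5.22*m - 1.7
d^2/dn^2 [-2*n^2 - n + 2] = -4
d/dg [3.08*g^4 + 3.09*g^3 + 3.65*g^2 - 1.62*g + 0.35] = 12.32*g^3 + 9.27*g^2 + 7.3*g - 1.62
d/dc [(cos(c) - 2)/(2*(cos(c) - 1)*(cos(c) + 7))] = (cos(c)^2 - 4*cos(c) - 5)*sin(c)/(2*(cos(c) - 1)^2*(cos(c) + 7)^2)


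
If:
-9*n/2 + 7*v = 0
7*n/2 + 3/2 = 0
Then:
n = -3/7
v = -27/98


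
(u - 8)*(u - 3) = u^2 - 11*u + 24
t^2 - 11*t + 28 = (t - 7)*(t - 4)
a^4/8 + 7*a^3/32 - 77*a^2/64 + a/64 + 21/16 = (a/4 + 1)*(a/2 + 1/2)*(a - 7/4)*(a - 3/2)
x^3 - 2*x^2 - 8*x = x*(x - 4)*(x + 2)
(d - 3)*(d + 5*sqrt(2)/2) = d^2 - 3*d + 5*sqrt(2)*d/2 - 15*sqrt(2)/2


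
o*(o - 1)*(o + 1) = o^3 - o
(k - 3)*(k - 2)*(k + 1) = k^3 - 4*k^2 + k + 6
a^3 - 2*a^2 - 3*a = a*(a - 3)*(a + 1)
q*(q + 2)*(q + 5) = q^3 + 7*q^2 + 10*q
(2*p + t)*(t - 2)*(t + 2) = 2*p*t^2 - 8*p + t^3 - 4*t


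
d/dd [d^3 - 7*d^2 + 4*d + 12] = 3*d^2 - 14*d + 4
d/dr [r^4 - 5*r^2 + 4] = 4*r^3 - 10*r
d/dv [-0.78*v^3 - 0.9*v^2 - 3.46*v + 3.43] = -2.34*v^2 - 1.8*v - 3.46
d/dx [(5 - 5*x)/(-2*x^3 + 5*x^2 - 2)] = 5*(2*x^3 - 5*x^2 - 2*x*(x - 1)*(3*x - 5) + 2)/(2*x^3 - 5*x^2 + 2)^2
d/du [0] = 0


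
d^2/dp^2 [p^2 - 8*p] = 2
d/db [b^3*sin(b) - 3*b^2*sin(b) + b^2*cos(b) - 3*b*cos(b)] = b^3*cos(b) + 2*b^2*sin(b) - 3*b^2*cos(b) - 3*b*sin(b) + 2*b*cos(b) - 3*cos(b)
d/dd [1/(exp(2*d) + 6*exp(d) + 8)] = 2*(-exp(d) - 3)*exp(d)/(exp(2*d) + 6*exp(d) + 8)^2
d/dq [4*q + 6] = 4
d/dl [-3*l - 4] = -3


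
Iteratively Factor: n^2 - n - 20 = (n - 5)*(n + 4)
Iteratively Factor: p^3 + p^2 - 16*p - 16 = (p - 4)*(p^2 + 5*p + 4) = (p - 4)*(p + 4)*(p + 1)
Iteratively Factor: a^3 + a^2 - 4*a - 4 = (a + 1)*(a^2 - 4) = (a + 1)*(a + 2)*(a - 2)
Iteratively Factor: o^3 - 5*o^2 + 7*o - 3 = (o - 3)*(o^2 - 2*o + 1) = (o - 3)*(o - 1)*(o - 1)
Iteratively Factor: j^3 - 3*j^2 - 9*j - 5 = (j + 1)*(j^2 - 4*j - 5) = (j + 1)^2*(j - 5)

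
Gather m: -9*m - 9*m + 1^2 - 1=-18*m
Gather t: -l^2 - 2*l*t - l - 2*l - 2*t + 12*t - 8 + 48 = -l^2 - 3*l + t*(10 - 2*l) + 40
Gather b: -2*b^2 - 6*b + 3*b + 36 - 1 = -2*b^2 - 3*b + 35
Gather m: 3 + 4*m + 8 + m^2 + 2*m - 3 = m^2 + 6*m + 8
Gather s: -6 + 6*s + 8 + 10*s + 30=16*s + 32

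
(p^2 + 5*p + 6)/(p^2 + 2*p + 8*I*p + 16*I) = (p + 3)/(p + 8*I)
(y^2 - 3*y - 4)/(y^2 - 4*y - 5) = (y - 4)/(y - 5)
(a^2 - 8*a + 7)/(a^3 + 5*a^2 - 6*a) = (a - 7)/(a*(a + 6))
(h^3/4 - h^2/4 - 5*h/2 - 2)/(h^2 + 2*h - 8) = (h^3 - h^2 - 10*h - 8)/(4*(h^2 + 2*h - 8))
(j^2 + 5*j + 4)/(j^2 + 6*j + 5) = (j + 4)/(j + 5)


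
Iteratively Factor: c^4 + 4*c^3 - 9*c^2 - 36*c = (c + 3)*(c^3 + c^2 - 12*c) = (c + 3)*(c + 4)*(c^2 - 3*c) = (c - 3)*(c + 3)*(c + 4)*(c)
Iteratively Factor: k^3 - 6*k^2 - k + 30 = (k + 2)*(k^2 - 8*k + 15) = (k - 3)*(k + 2)*(k - 5)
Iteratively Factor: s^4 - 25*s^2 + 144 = (s - 3)*(s^3 + 3*s^2 - 16*s - 48) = (s - 4)*(s - 3)*(s^2 + 7*s + 12) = (s - 4)*(s - 3)*(s + 3)*(s + 4)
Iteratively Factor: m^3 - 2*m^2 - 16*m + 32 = (m + 4)*(m^2 - 6*m + 8) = (m - 2)*(m + 4)*(m - 4)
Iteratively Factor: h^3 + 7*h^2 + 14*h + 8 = (h + 1)*(h^2 + 6*h + 8) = (h + 1)*(h + 4)*(h + 2)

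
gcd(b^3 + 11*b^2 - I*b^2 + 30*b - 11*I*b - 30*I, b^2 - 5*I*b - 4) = b - I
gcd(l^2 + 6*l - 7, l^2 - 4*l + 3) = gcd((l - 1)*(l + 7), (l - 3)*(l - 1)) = l - 1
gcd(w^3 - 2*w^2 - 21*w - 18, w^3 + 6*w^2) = 1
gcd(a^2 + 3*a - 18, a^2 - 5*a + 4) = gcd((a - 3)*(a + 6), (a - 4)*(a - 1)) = 1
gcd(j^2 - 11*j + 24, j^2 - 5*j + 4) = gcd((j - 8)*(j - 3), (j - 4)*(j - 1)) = 1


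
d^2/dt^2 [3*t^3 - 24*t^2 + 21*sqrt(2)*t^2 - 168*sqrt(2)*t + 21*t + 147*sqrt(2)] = 18*t - 48 + 42*sqrt(2)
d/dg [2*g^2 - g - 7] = 4*g - 1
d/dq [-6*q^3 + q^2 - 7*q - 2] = -18*q^2 + 2*q - 7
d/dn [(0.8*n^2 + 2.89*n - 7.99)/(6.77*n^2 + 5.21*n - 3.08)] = (-15.3973*n^2 + 103.2566*n + 32.7267)/(45.8329*n^4 + 70.5434*n^3 - 14.5591*n^2 - 32.0936*n + 9.4864)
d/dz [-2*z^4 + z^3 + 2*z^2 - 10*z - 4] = -8*z^3 + 3*z^2 + 4*z - 10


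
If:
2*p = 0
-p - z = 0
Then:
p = 0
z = 0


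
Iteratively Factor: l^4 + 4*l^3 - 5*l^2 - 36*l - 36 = (l + 2)*(l^3 + 2*l^2 - 9*l - 18) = (l + 2)*(l + 3)*(l^2 - l - 6) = (l + 2)^2*(l + 3)*(l - 3)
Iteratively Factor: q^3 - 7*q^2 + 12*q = (q)*(q^2 - 7*q + 12) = q*(q - 4)*(q - 3)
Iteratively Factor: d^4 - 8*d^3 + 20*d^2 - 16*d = (d - 2)*(d^3 - 6*d^2 + 8*d) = (d - 4)*(d - 2)*(d^2 - 2*d) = d*(d - 4)*(d - 2)*(d - 2)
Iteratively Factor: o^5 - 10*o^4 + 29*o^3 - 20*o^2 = (o - 1)*(o^4 - 9*o^3 + 20*o^2) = o*(o - 1)*(o^3 - 9*o^2 + 20*o) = o*(o - 5)*(o - 1)*(o^2 - 4*o) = o^2*(o - 5)*(o - 1)*(o - 4)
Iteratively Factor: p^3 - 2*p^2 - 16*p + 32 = (p - 4)*(p^2 + 2*p - 8) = (p - 4)*(p - 2)*(p + 4)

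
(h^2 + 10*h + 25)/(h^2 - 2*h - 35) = (h + 5)/(h - 7)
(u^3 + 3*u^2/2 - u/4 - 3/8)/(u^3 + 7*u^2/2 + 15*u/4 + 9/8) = (2*u - 1)/(2*u + 3)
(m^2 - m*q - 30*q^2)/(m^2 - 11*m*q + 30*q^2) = (-m - 5*q)/(-m + 5*q)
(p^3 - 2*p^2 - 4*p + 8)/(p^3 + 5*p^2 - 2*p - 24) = (p^2 - 4)/(p^2 + 7*p + 12)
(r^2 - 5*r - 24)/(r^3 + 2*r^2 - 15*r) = (r^2 - 5*r - 24)/(r*(r^2 + 2*r - 15))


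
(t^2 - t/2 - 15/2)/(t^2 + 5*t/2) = (t - 3)/t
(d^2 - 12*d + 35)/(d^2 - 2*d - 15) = (d - 7)/(d + 3)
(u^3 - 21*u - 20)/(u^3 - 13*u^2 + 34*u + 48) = (u^2 - u - 20)/(u^2 - 14*u + 48)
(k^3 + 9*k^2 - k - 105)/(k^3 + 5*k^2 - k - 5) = (k^2 + 4*k - 21)/(k^2 - 1)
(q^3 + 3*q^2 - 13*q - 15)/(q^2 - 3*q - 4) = (q^2 + 2*q - 15)/(q - 4)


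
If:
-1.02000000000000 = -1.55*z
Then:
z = 0.66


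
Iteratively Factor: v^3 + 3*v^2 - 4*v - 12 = (v + 2)*(v^2 + v - 6) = (v + 2)*(v + 3)*(v - 2)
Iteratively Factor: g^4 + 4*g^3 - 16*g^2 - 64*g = (g + 4)*(g^3 - 16*g) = (g + 4)^2*(g^2 - 4*g) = g*(g + 4)^2*(g - 4)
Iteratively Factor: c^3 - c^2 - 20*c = (c)*(c^2 - c - 20) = c*(c + 4)*(c - 5)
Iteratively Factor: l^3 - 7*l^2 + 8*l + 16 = (l - 4)*(l^2 - 3*l - 4) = (l - 4)*(l + 1)*(l - 4)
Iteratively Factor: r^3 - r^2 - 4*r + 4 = (r - 1)*(r^2 - 4) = (r - 2)*(r - 1)*(r + 2)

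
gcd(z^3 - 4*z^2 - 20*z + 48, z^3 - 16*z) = z + 4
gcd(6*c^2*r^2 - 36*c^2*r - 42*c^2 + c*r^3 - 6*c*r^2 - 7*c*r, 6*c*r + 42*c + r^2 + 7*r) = 6*c + r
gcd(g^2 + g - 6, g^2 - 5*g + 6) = g - 2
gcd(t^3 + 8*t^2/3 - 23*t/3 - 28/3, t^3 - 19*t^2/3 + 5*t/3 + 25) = 1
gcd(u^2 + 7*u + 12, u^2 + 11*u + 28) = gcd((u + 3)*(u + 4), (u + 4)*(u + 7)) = u + 4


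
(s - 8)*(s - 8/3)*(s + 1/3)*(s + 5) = s^4 - 16*s^3/3 - 305*s^2/9 + 96*s + 320/9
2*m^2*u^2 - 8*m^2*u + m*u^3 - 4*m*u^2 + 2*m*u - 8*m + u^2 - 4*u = (2*m + u)*(u - 4)*(m*u + 1)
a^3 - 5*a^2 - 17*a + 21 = (a - 7)*(a - 1)*(a + 3)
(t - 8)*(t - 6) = t^2 - 14*t + 48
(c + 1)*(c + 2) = c^2 + 3*c + 2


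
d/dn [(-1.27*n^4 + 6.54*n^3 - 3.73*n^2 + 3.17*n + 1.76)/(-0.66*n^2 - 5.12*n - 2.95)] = (1.6764*n^5 + 15.1908*n^4 - 51.9836*n^3 - 36.6892*n^2 + 24.3302*n - 0.340299999999999)/(0.4356*n^4 + 6.7584*n^3 + 30.1084*n^2 + 30.208*n + 8.7025)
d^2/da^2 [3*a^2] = 6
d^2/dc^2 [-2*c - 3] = 0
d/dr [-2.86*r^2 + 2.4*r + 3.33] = 2.4 - 5.72*r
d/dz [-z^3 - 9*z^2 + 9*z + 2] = -3*z^2 - 18*z + 9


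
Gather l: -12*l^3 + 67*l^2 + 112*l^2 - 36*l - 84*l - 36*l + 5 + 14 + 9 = -12*l^3 + 179*l^2 - 156*l + 28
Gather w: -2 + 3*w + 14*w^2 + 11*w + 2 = 14*w^2 + 14*w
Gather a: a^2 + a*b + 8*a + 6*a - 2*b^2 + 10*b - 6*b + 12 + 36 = a^2 + a*(b + 14) - 2*b^2 + 4*b + 48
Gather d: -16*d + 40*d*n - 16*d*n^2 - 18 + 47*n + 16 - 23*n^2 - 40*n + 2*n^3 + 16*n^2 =d*(-16*n^2 + 40*n - 16) + 2*n^3 - 7*n^2 + 7*n - 2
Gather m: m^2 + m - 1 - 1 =m^2 + m - 2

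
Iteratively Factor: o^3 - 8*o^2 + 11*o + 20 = (o - 4)*(o^2 - 4*o - 5) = (o - 5)*(o - 4)*(o + 1)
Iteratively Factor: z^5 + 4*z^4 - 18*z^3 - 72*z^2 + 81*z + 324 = (z - 3)*(z^4 + 7*z^3 + 3*z^2 - 63*z - 108) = (z - 3)*(z + 3)*(z^3 + 4*z^2 - 9*z - 36) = (z - 3)^2*(z + 3)*(z^2 + 7*z + 12) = (z - 3)^2*(z + 3)^2*(z + 4)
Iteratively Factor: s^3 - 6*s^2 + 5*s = (s - 1)*(s^2 - 5*s) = s*(s - 1)*(s - 5)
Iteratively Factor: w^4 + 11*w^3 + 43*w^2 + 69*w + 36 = (w + 3)*(w^3 + 8*w^2 + 19*w + 12) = (w + 3)^2*(w^2 + 5*w + 4) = (w + 1)*(w + 3)^2*(w + 4)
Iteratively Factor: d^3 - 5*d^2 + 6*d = (d)*(d^2 - 5*d + 6) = d*(d - 2)*(d - 3)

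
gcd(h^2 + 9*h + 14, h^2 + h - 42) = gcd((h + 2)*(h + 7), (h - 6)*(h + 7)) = h + 7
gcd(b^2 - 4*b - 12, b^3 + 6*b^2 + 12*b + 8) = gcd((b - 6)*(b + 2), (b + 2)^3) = b + 2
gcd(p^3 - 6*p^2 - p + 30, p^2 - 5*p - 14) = p + 2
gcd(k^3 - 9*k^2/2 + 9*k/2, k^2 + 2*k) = k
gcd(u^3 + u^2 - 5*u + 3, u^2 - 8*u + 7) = u - 1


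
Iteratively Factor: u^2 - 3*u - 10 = (u - 5)*(u + 2)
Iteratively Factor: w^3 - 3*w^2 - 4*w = (w + 1)*(w^2 - 4*w) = (w - 4)*(w + 1)*(w)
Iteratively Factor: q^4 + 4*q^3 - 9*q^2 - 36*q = (q)*(q^3 + 4*q^2 - 9*q - 36) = q*(q - 3)*(q^2 + 7*q + 12) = q*(q - 3)*(q + 4)*(q + 3)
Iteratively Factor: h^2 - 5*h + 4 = (h - 4)*(h - 1)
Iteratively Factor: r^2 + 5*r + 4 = (r + 1)*(r + 4)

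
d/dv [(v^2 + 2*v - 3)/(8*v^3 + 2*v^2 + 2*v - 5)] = 2*(-4*v^4 - 16*v^3 + 35*v^2 + v - 2)/(64*v^6 + 32*v^5 + 36*v^4 - 72*v^3 - 16*v^2 - 20*v + 25)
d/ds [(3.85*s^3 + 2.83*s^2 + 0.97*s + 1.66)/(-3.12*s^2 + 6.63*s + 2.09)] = (-12.012*s^4 + 51.051*s^3 + 45.9288*s^2 + 22.1878*s - 8.9785)/(9.7344*s^4 - 41.3712*s^3 + 30.9153*s^2 + 27.7134*s + 4.3681)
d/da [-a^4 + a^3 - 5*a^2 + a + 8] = -4*a^3 + 3*a^2 - 10*a + 1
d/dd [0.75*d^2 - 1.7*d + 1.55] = 1.5*d - 1.7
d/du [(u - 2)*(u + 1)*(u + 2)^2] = 4*u^3 + 9*u^2 - 4*u - 12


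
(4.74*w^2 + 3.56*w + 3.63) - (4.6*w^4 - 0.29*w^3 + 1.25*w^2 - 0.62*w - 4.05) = -4.6*w^4 + 0.29*w^3 + 3.49*w^2 + 4.18*w + 7.68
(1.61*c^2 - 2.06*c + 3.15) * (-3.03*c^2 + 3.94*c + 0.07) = -4.8783*c^4 + 12.5852*c^3 - 17.5482*c^2 + 12.2668*c + 0.2205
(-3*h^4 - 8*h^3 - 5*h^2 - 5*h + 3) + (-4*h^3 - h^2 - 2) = -3*h^4 - 12*h^3 - 6*h^2 - 5*h + 1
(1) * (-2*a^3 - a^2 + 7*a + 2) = -2*a^3 - a^2 + 7*a + 2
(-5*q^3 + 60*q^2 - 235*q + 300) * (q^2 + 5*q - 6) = -5*q^5 + 35*q^4 + 95*q^3 - 1235*q^2 + 2910*q - 1800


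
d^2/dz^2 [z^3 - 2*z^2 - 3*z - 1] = 6*z - 4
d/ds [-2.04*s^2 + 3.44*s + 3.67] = 3.44 - 4.08*s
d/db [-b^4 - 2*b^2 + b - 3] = -4*b^3 - 4*b + 1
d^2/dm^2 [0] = 0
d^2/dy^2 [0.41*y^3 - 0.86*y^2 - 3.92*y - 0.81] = 2.46*y - 1.72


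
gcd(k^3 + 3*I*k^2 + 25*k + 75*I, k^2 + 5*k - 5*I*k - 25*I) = k - 5*I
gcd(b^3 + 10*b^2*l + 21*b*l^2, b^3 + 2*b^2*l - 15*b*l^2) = b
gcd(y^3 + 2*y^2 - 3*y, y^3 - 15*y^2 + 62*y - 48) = y - 1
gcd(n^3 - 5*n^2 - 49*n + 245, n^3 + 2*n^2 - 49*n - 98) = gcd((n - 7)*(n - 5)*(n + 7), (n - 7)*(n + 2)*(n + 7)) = n^2 - 49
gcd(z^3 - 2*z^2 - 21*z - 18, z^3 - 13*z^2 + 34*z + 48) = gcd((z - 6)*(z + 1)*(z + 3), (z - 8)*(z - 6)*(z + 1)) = z^2 - 5*z - 6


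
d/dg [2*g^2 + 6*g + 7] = 4*g + 6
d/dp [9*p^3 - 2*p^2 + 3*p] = 27*p^2 - 4*p + 3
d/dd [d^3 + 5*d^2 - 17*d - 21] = 3*d^2 + 10*d - 17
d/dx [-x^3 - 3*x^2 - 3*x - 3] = -3*x^2 - 6*x - 3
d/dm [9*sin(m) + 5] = 9*cos(m)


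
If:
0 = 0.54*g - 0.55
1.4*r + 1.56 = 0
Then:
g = 1.02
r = -1.11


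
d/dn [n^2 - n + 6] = 2*n - 1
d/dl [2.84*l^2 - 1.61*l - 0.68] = 5.68*l - 1.61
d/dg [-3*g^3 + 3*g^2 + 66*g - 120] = -9*g^2 + 6*g + 66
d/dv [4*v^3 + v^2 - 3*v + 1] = 12*v^2 + 2*v - 3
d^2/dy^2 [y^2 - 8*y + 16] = 2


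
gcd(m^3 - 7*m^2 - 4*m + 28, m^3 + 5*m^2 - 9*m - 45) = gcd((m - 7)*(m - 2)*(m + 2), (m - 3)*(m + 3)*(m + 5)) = 1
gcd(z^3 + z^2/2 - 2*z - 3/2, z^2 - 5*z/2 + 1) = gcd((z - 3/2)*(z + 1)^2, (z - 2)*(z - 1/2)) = 1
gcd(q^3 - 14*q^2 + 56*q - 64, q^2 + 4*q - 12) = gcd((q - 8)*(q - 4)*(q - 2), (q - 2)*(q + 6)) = q - 2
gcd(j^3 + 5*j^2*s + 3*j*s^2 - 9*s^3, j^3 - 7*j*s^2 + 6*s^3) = -j^2 - 2*j*s + 3*s^2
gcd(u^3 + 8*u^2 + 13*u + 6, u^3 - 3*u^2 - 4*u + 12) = 1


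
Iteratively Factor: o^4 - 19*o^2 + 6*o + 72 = (o - 3)*(o^3 + 3*o^2 - 10*o - 24) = (o - 3)^2*(o^2 + 6*o + 8) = (o - 3)^2*(o + 4)*(o + 2)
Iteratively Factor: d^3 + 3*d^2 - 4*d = (d + 4)*(d^2 - d) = (d - 1)*(d + 4)*(d)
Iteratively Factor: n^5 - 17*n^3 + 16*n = (n + 4)*(n^4 - 4*n^3 - n^2 + 4*n) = (n - 1)*(n + 4)*(n^3 - 3*n^2 - 4*n) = (n - 4)*(n - 1)*(n + 4)*(n^2 + n) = (n - 4)*(n - 1)*(n + 1)*(n + 4)*(n)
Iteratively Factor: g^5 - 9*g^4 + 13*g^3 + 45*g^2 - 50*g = (g - 1)*(g^4 - 8*g^3 + 5*g^2 + 50*g) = (g - 1)*(g + 2)*(g^3 - 10*g^2 + 25*g) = (g - 5)*(g - 1)*(g + 2)*(g^2 - 5*g) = (g - 5)^2*(g - 1)*(g + 2)*(g)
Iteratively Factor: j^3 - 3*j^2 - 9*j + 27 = (j - 3)*(j^2 - 9) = (j - 3)^2*(j + 3)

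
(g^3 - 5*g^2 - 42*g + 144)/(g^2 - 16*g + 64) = (g^2 + 3*g - 18)/(g - 8)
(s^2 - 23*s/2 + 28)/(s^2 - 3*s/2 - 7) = (s - 8)/(s + 2)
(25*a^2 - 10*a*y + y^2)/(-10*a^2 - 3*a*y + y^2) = (-5*a + y)/(2*a + y)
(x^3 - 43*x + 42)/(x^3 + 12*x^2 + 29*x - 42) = (x - 6)/(x + 6)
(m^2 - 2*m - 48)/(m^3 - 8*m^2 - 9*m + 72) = (m + 6)/(m^2 - 9)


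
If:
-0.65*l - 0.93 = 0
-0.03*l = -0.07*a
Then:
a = -0.61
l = -1.43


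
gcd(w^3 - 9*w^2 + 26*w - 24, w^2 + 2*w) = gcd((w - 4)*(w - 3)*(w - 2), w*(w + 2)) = 1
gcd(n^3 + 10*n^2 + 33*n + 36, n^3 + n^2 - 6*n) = n + 3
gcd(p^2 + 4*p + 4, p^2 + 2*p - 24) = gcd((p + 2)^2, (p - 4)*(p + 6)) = 1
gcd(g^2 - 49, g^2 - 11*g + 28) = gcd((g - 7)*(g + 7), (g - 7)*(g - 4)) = g - 7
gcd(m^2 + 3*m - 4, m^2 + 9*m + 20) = m + 4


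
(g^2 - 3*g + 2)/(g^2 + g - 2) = (g - 2)/(g + 2)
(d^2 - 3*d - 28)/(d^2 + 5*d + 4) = (d - 7)/(d + 1)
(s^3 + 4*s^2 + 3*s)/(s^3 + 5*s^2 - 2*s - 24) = s*(s + 1)/(s^2 + 2*s - 8)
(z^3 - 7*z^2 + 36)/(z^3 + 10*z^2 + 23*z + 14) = (z^2 - 9*z + 18)/(z^2 + 8*z + 7)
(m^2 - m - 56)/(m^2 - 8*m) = (m + 7)/m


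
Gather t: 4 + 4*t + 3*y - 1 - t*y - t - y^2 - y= t*(3 - y) - y^2 + 2*y + 3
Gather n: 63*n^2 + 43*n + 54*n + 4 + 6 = 63*n^2 + 97*n + 10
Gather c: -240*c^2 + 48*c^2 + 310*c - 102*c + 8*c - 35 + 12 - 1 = -192*c^2 + 216*c - 24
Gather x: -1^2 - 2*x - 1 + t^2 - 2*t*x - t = t^2 - t + x*(-2*t - 2) - 2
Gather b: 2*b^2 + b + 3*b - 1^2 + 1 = 2*b^2 + 4*b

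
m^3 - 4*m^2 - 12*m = m*(m - 6)*(m + 2)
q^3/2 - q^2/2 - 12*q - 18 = (q/2 + 1)*(q - 6)*(q + 3)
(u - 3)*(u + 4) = u^2 + u - 12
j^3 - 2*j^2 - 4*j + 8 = (j - 2)^2*(j + 2)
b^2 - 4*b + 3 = (b - 3)*(b - 1)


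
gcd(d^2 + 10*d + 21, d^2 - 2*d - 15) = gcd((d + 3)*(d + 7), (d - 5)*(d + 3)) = d + 3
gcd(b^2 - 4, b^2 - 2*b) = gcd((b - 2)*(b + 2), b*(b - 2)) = b - 2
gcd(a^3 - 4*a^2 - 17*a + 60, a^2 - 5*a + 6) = a - 3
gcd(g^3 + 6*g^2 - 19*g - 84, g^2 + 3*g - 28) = g^2 + 3*g - 28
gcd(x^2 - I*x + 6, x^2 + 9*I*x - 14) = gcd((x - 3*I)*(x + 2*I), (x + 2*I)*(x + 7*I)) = x + 2*I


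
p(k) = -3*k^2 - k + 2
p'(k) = -6*k - 1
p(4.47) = -62.41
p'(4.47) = -27.82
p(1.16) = -3.20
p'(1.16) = -7.96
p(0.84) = -0.96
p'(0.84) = -6.04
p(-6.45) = -116.36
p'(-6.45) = 37.70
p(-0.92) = 0.38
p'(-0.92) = 4.52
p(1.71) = -8.48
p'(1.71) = -11.26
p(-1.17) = -0.94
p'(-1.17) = 6.02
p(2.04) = -12.52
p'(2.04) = -13.24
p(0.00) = 2.00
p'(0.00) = -1.00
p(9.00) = -250.00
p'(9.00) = -55.00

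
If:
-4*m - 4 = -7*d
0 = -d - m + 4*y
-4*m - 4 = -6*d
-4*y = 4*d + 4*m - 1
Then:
No Solution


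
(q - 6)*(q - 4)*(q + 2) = q^3 - 8*q^2 + 4*q + 48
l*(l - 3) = l^2 - 3*l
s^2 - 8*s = s*(s - 8)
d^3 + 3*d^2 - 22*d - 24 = (d - 4)*(d + 1)*(d + 6)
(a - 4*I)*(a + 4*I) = a^2 + 16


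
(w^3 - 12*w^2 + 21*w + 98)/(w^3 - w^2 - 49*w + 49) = (w^2 - 5*w - 14)/(w^2 + 6*w - 7)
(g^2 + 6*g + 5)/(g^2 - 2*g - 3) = (g + 5)/(g - 3)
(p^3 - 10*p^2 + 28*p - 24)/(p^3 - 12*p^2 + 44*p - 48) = (p - 2)/(p - 4)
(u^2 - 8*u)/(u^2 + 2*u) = (u - 8)/(u + 2)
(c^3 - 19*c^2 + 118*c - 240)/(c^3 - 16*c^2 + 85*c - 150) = (c - 8)/(c - 5)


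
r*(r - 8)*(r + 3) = r^3 - 5*r^2 - 24*r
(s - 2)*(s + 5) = s^2 + 3*s - 10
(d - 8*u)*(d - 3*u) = d^2 - 11*d*u + 24*u^2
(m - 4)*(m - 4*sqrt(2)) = m^2 - 4*sqrt(2)*m - 4*m + 16*sqrt(2)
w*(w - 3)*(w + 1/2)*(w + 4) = w^4 + 3*w^3/2 - 23*w^2/2 - 6*w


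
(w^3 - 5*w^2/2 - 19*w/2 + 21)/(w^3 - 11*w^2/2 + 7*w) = (w + 3)/w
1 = 1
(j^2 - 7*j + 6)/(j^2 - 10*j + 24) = (j - 1)/(j - 4)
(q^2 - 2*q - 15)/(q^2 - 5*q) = (q + 3)/q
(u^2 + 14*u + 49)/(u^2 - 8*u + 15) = (u^2 + 14*u + 49)/(u^2 - 8*u + 15)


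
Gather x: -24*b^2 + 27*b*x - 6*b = -24*b^2 + 27*b*x - 6*b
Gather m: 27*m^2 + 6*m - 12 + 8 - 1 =27*m^2 + 6*m - 5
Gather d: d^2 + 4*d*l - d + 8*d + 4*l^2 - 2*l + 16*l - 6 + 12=d^2 + d*(4*l + 7) + 4*l^2 + 14*l + 6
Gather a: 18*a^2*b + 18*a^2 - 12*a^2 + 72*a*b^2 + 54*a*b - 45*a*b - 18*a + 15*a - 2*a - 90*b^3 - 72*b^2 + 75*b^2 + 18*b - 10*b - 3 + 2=a^2*(18*b + 6) + a*(72*b^2 + 9*b - 5) - 90*b^3 + 3*b^2 + 8*b - 1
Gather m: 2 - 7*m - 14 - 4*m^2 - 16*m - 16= -4*m^2 - 23*m - 28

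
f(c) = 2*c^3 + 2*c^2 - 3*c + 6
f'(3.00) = 63.00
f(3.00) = 69.00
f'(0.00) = -3.00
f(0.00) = 6.00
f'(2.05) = 30.42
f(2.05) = 25.49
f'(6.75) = 297.38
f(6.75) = 691.97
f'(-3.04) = 40.29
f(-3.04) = -22.59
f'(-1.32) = 2.17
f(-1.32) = 8.84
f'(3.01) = 63.40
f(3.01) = 69.63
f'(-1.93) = 11.63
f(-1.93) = 4.86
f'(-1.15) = 0.33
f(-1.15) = 9.05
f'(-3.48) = 55.74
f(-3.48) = -43.63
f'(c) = 6*c^2 + 4*c - 3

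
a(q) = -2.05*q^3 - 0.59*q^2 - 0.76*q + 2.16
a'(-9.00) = -488.29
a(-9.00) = 1455.66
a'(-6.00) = -215.08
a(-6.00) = 428.28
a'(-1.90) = -20.72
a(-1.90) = 15.54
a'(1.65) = -19.45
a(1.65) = -9.91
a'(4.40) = -125.02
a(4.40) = -187.23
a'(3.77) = -92.62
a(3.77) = -118.94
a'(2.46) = -40.88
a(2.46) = -33.80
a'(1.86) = -24.23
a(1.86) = -14.49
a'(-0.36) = -1.13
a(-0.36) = 2.45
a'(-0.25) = -0.85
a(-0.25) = 2.35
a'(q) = -6.15*q^2 - 1.18*q - 0.76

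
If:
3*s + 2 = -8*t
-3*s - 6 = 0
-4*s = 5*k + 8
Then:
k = 0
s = -2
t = 1/2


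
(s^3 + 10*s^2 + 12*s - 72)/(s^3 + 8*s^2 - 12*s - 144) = (s - 2)/(s - 4)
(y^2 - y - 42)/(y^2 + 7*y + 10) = (y^2 - y - 42)/(y^2 + 7*y + 10)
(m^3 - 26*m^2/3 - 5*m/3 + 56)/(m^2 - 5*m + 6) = (3*m^2 - 17*m - 56)/(3*(m - 2))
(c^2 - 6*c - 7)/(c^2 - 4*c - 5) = (c - 7)/(c - 5)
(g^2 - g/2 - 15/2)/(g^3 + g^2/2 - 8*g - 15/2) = 1/(g + 1)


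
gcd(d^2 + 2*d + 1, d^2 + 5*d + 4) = d + 1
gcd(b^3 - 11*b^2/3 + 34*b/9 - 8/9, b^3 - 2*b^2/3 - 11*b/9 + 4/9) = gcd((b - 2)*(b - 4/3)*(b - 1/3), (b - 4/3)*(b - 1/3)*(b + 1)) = b^2 - 5*b/3 + 4/9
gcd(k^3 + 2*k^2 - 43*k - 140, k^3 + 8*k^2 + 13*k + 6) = 1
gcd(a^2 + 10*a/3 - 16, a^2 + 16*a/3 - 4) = a + 6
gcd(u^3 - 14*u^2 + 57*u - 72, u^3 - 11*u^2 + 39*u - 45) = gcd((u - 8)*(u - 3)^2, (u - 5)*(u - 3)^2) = u^2 - 6*u + 9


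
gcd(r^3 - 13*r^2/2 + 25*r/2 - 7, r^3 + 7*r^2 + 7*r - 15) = r - 1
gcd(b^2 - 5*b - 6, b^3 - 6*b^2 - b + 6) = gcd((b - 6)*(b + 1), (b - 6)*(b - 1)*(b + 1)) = b^2 - 5*b - 6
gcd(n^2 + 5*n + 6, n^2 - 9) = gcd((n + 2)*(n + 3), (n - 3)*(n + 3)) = n + 3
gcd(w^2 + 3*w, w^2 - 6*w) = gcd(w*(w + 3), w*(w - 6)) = w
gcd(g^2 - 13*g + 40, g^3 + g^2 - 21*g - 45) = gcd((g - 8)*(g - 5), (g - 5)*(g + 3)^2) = g - 5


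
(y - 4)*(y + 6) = y^2 + 2*y - 24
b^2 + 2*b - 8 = (b - 2)*(b + 4)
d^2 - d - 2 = (d - 2)*(d + 1)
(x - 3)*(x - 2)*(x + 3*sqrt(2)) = x^3 - 5*x^2 + 3*sqrt(2)*x^2 - 15*sqrt(2)*x + 6*x + 18*sqrt(2)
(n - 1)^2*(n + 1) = n^3 - n^2 - n + 1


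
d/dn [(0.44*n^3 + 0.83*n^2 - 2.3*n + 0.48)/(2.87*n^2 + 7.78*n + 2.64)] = (1.2628*n^4 + 6.8464*n^3 + 16.5432*n^2 + 1.6272*n - 9.8064)/(8.2369*n^4 + 44.6572*n^3 + 75.682*n^2 + 41.0784*n + 6.9696)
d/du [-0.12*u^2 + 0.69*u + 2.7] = 0.69 - 0.24*u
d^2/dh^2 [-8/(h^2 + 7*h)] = 16*(h*(h + 7) - (2*h + 7)^2)/(h^3*(h + 7)^3)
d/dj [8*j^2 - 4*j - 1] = 16*j - 4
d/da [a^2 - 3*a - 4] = 2*a - 3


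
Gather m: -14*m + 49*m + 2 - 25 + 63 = 35*m + 40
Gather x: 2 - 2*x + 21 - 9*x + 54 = 77 - 11*x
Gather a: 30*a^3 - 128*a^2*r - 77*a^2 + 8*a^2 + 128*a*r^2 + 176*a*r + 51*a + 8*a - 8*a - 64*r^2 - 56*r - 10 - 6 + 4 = 30*a^3 + a^2*(-128*r - 69) + a*(128*r^2 + 176*r + 51) - 64*r^2 - 56*r - 12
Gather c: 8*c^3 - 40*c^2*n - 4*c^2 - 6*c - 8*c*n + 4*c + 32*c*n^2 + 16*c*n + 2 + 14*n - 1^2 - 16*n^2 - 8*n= 8*c^3 + c^2*(-40*n - 4) + c*(32*n^2 + 8*n - 2) - 16*n^2 + 6*n + 1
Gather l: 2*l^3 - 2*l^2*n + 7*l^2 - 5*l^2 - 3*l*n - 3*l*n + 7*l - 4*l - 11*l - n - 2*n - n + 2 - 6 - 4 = 2*l^3 + l^2*(2 - 2*n) + l*(-6*n - 8) - 4*n - 8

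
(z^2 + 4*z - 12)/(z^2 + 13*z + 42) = (z - 2)/(z + 7)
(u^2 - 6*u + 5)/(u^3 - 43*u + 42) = (u - 5)/(u^2 + u - 42)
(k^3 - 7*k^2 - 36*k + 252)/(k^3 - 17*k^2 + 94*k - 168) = (k + 6)/(k - 4)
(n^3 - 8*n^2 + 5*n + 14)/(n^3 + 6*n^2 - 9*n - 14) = (n - 7)/(n + 7)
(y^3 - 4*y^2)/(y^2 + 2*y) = y*(y - 4)/(y + 2)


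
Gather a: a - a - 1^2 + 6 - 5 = 0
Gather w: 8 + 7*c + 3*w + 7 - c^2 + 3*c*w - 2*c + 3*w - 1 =-c^2 + 5*c + w*(3*c + 6) + 14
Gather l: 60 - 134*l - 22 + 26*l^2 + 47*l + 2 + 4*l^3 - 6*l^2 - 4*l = 4*l^3 + 20*l^2 - 91*l + 40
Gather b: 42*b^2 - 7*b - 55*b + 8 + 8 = 42*b^2 - 62*b + 16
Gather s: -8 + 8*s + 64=8*s + 56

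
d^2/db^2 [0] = 0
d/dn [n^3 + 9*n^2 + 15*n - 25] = 3*n^2 + 18*n + 15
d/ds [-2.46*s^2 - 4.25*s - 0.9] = -4.92*s - 4.25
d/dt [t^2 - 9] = 2*t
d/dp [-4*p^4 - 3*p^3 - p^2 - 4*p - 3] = -16*p^3 - 9*p^2 - 2*p - 4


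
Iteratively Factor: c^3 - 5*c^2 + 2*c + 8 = (c - 2)*(c^2 - 3*c - 4) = (c - 2)*(c + 1)*(c - 4)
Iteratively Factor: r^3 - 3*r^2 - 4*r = (r - 4)*(r^2 + r) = (r - 4)*(r + 1)*(r)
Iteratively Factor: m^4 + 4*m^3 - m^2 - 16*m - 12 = (m + 1)*(m^3 + 3*m^2 - 4*m - 12) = (m + 1)*(m + 3)*(m^2 - 4) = (m - 2)*(m + 1)*(m + 3)*(m + 2)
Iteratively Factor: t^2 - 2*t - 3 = (t + 1)*(t - 3)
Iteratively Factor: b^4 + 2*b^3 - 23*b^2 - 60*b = (b + 3)*(b^3 - b^2 - 20*b) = b*(b + 3)*(b^2 - b - 20) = b*(b + 3)*(b + 4)*(b - 5)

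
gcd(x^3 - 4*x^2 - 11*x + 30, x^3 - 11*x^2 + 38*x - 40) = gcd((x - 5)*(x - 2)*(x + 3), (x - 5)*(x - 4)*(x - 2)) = x^2 - 7*x + 10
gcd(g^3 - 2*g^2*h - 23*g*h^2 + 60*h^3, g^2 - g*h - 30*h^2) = g + 5*h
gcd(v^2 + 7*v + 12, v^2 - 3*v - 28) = v + 4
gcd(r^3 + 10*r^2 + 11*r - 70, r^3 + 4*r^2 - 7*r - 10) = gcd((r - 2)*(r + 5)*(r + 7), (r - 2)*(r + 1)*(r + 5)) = r^2 + 3*r - 10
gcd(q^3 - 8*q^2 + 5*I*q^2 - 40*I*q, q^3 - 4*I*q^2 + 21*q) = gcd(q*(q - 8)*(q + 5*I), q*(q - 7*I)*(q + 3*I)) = q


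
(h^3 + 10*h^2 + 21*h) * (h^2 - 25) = h^5 + 10*h^4 - 4*h^3 - 250*h^2 - 525*h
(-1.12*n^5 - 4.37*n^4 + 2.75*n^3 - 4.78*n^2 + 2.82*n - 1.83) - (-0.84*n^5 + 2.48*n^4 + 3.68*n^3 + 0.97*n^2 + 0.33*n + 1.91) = -0.28*n^5 - 6.85*n^4 - 0.93*n^3 - 5.75*n^2 + 2.49*n - 3.74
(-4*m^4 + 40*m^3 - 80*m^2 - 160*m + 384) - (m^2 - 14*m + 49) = -4*m^4 + 40*m^3 - 81*m^2 - 146*m + 335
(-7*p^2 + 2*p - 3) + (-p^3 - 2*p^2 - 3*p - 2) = -p^3 - 9*p^2 - p - 5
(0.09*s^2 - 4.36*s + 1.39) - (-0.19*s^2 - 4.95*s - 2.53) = 0.28*s^2 + 0.59*s + 3.92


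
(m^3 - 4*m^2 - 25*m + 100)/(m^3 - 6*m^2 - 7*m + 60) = (m + 5)/(m + 3)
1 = 1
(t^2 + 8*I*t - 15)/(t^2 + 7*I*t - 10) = (t + 3*I)/(t + 2*I)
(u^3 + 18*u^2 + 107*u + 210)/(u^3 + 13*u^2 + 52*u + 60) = (u + 7)/(u + 2)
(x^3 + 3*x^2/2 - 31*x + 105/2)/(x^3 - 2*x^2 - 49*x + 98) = (2*x^2 - 11*x + 15)/(2*(x^2 - 9*x + 14))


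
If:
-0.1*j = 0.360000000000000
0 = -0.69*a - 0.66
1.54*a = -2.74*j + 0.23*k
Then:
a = -0.96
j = -3.60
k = -49.29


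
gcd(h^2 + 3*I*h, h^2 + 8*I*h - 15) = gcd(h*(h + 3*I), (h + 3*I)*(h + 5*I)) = h + 3*I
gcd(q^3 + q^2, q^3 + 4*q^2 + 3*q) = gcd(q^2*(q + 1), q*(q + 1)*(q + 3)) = q^2 + q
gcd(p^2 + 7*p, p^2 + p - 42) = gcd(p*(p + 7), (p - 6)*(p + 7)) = p + 7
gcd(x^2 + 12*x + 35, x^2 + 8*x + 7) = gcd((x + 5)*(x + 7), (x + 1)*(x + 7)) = x + 7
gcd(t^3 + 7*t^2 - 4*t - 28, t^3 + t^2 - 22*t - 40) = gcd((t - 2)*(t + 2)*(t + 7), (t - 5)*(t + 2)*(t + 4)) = t + 2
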